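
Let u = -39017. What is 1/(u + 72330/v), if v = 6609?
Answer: -2203/85930341 ≈ -2.5637e-5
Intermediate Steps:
1/(u + 72330/v) = 1/(-39017 + 72330/6609) = 1/(-39017 + 72330*(1/6609)) = 1/(-39017 + 24110/2203) = 1/(-85930341/2203) = -2203/85930341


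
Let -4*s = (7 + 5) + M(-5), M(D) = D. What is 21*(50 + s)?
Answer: 4053/4 ≈ 1013.3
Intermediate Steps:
s = -7/4 (s = -((7 + 5) - 5)/4 = -(12 - 5)/4 = -¼*7 = -7/4 ≈ -1.7500)
21*(50 + s) = 21*(50 - 7/4) = 21*(193/4) = 4053/4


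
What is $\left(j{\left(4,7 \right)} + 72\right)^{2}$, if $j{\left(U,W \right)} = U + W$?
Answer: $6889$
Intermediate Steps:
$\left(j{\left(4,7 \right)} + 72\right)^{2} = \left(\left(4 + 7\right) + 72\right)^{2} = \left(11 + 72\right)^{2} = 83^{2} = 6889$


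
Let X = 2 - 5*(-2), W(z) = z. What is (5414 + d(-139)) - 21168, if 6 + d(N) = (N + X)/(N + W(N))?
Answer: -4381153/278 ≈ -15760.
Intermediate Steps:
X = 12 (X = 2 + 10 = 12)
d(N) = -6 + (12 + N)/(2*N) (d(N) = -6 + (N + 12)/(N + N) = -6 + (12 + N)/((2*N)) = -6 + (12 + N)*(1/(2*N)) = -6 + (12 + N)/(2*N))
(5414 + d(-139)) - 21168 = (5414 + (-11/2 + 6/(-139))) - 21168 = (5414 + (-11/2 + 6*(-1/139))) - 21168 = (5414 + (-11/2 - 6/139)) - 21168 = (5414 - 1541/278) - 21168 = 1503551/278 - 21168 = -4381153/278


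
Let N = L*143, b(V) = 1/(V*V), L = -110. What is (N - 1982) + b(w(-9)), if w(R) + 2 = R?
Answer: -2143151/121 ≈ -17712.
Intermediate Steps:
w(R) = -2 + R
b(V) = V⁻²
N = -15730 (N = -110*143 = -15730)
(N - 1982) + b(w(-9)) = (-15730 - 1982) + (-2 - 9)⁻² = -17712 + (-11)⁻² = -17712 + 1/121 = -2143151/121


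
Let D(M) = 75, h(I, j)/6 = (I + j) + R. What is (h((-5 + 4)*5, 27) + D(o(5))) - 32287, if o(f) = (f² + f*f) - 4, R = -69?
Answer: -32494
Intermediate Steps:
h(I, j) = -414 + 6*I + 6*j (h(I, j) = 6*((I + j) - 69) = 6*(-69 + I + j) = -414 + 6*I + 6*j)
o(f) = -4 + 2*f² (o(f) = (f² + f²) - 4 = 2*f² - 4 = -4 + 2*f²)
(h((-5 + 4)*5, 27) + D(o(5))) - 32287 = ((-414 + 6*((-5 + 4)*5) + 6*27) + 75) - 32287 = ((-414 + 6*(-1*5) + 162) + 75) - 32287 = ((-414 + 6*(-5) + 162) + 75) - 32287 = ((-414 - 30 + 162) + 75) - 32287 = (-282 + 75) - 32287 = -207 - 32287 = -32494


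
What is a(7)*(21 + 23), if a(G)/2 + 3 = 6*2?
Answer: 792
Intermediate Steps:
a(G) = 18 (a(G) = -6 + 2*(6*2) = -6 + 2*12 = -6 + 24 = 18)
a(7)*(21 + 23) = 18*(21 + 23) = 18*44 = 792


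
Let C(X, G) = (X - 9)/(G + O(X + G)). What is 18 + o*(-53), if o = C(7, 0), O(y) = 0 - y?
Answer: 20/7 ≈ 2.8571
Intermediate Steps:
O(y) = -y
C(X, G) = -(-9 + X)/X (C(X, G) = (X - 9)/(G - (X + G)) = (-9 + X)/(G - (G + X)) = (-9 + X)/(G + (-G - X)) = (-9 + X)/((-X)) = (-9 + X)*(-1/X) = -(-9 + X)/X)
o = 2/7 (o = (9 - 1*7)/7 = (9 - 7)/7 = (⅐)*2 = 2/7 ≈ 0.28571)
18 + o*(-53) = 18 + (2/7)*(-53) = 18 - 106/7 = 20/7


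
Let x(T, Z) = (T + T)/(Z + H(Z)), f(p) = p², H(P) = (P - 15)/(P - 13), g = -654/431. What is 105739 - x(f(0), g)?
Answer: 105739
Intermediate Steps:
g = -654/431 (g = -654*1/431 = -654/431 ≈ -1.5174)
H(P) = (-15 + P)/(-13 + P)
x(T, Z) = 2*T/(Z + (-15 + Z)/(-13 + Z)) (x(T, Z) = (T + T)/(Z + (-15 + Z)/(-13 + Z)) = (2*T)/(Z + (-15 + Z)/(-13 + Z)) = 2*T/(Z + (-15 + Z)/(-13 + Z)))
105739 - x(f(0), g) = 105739 - 2*0²*(-13 - 654/431)/(-15 - 654/431 - 654*(-13 - 654/431)/431) = 105739 - 2*0*(-6257)/((-15 - 654/431 - 654/431*(-6257/431))*431) = 105739 - 2*0*(-6257)/((-15 - 654/431 + 4092078/185761)*431) = 105739 - 2*0*(-6257)/(1023789/185761*431) = 105739 - 2*0*185761*(-6257)/(1023789*431) = 105739 - 1*0 = 105739 + 0 = 105739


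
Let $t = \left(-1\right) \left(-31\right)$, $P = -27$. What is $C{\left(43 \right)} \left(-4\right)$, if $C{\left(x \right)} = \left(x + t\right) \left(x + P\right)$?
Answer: $-4736$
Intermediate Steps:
$t = 31$
$C{\left(x \right)} = \left(-27 + x\right) \left(31 + x\right)$ ($C{\left(x \right)} = \left(x + 31\right) \left(x - 27\right) = \left(31 + x\right) \left(-27 + x\right) = \left(-27 + x\right) \left(31 + x\right)$)
$C{\left(43 \right)} \left(-4\right) = \left(-837 + 43^{2} + 4 \cdot 43\right) \left(-4\right) = \left(-837 + 1849 + 172\right) \left(-4\right) = 1184 \left(-4\right) = -4736$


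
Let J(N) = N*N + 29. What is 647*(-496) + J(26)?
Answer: -320207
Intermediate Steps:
J(N) = 29 + N² (J(N) = N² + 29 = 29 + N²)
647*(-496) + J(26) = 647*(-496) + (29 + 26²) = -320912 + (29 + 676) = -320912 + 705 = -320207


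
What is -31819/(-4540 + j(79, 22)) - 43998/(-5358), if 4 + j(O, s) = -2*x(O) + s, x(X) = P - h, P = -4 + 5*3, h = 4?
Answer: 61676855/4050648 ≈ 15.226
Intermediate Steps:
P = 11 (P = -4 + 15 = 11)
x(X) = 7 (x(X) = 11 - 1*4 = 11 - 4 = 7)
j(O, s) = -18 + s (j(O, s) = -4 + (-2*7 + s) = -4 + (-14 + s) = -18 + s)
-31819/(-4540 + j(79, 22)) - 43998/(-5358) = -31819/(-4540 + (-18 + 22)) - 43998/(-5358) = -31819/(-4540 + 4) - 43998*(-1/5358) = -31819/(-4536) + 7333/893 = -31819*(-1/4536) + 7333/893 = 31819/4536 + 7333/893 = 61676855/4050648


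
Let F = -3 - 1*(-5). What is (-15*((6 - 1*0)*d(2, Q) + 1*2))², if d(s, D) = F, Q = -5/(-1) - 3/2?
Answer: 44100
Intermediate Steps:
F = 2 (F = -3 + 5 = 2)
Q = 7/2 (Q = -5*(-1) - 3*½ = 5 - 3/2 = 7/2 ≈ 3.5000)
d(s, D) = 2
(-15*((6 - 1*0)*d(2, Q) + 1*2))² = (-15*((6 - 1*0)*2 + 1*2))² = (-15*((6 + 0)*2 + 2))² = (-15*(6*2 + 2))² = (-15*(12 + 2))² = (-15*14)² = (-210)² = 44100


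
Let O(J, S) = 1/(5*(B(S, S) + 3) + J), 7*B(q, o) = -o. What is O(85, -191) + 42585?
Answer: 70478182/1655 ≈ 42585.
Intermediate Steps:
B(q, o) = -o/7 (B(q, o) = (-o)/7 = -o/7)
O(J, S) = 1/(15 + J - 5*S/7) (O(J, S) = 1/(5*(-S/7 + 3) + J) = 1/(5*(3 - S/7) + J) = 1/((15 - 5*S/7) + J) = 1/(15 + J - 5*S/7))
O(85, -191) + 42585 = 7/(105 - 5*(-191) + 7*85) + 42585 = 7/(105 + 955 + 595) + 42585 = 7/1655 + 42585 = 70478182/1655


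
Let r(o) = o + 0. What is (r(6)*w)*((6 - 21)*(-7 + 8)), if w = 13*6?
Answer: -7020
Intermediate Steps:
w = 78
r(o) = o
(r(6)*w)*((6 - 21)*(-7 + 8)) = (6*78)*((6 - 21)*(-7 + 8)) = 468*(-15*1) = 468*(-15) = -7020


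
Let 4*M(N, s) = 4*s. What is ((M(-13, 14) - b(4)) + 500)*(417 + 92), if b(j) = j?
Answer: 259590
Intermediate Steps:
M(N, s) = s (M(N, s) = (4*s)/4 = s)
((M(-13, 14) - b(4)) + 500)*(417 + 92) = ((14 - 1*4) + 500)*(417 + 92) = ((14 - 4) + 500)*509 = (10 + 500)*509 = 510*509 = 259590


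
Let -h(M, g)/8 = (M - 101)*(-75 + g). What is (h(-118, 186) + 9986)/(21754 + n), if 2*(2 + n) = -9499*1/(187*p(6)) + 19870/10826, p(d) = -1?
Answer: 103479362899/11022343339 ≈ 9.3882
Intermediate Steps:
h(M, g) = -8*(-101 + M)*(-75 + g) (h(M, g) = -8*(M - 101)*(-75 + g) = -8*(-101 + M)*(-75 + g))
n = 24613504/1012231 (n = -2 + (-9499/(-1*11*17) + 19870/10826)/2 = -2 + (-9499/((-11*17)) + 19870*(1/10826))/2 = -2 + (-9499/(-187) + 9935/5413)/2 = -2 + (-9499*(-1/187) + 9935/5413)/2 = -2 + (9499/187 + 9935/5413)/2 = -2 + (1/2)*(53275932/1012231) = -2 + 26637966/1012231 = 24613504/1012231 ≈ 24.316)
(h(-118, 186) + 9986)/(21754 + n) = ((-60600 + 600*(-118) + 808*186 - 8*(-118)*186) + 9986)/(21754 + 24613504/1012231) = ((-60600 - 70800 + 150288 + 175584) + 9986)/(22044686678/1012231) = (194472 + 9986)*(1012231/22044686678) = 204458*(1012231/22044686678) = 103479362899/11022343339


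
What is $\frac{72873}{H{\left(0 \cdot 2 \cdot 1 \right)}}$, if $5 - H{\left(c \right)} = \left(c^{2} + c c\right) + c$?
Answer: $\frac{72873}{5} \approx 14575.0$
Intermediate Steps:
$H{\left(c \right)} = 5 - c - 2 c^{2}$ ($H{\left(c \right)} = 5 - \left(\left(c^{2} + c c\right) + c\right) = 5 - \left(\left(c^{2} + c^{2}\right) + c\right) = 5 - \left(2 c^{2} + c\right) = 5 - \left(c + 2 c^{2}\right) = 5 - c - 2 c^{2}$)
$\frac{72873}{H{\left(0 \cdot 2 \cdot 1 \right)}} = \frac{72873}{5 - 0 \cdot 2 \cdot 1 - 2 \left(0 \cdot 2 \cdot 1\right)^{2}} = \frac{72873}{5 - 0 \cdot 1 - 2 \left(0 \cdot 1\right)^{2}} = \frac{72873}{5 - 0 - 2 \cdot 0^{2}} = \frac{72873}{5 + 0 - 0} = \frac{72873}{5 + 0 + 0} = \frac{72873}{5}$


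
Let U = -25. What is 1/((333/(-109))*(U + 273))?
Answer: -109/82584 ≈ -0.0013199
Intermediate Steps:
1/((333/(-109))*(U + 273)) = 1/((333/(-109))*(-25 + 273)) = 1/((333*(-1/109))*248) = 1/(-333/109*248) = 1/(-82584/109) = -109/82584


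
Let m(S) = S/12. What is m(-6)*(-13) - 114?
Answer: -215/2 ≈ -107.50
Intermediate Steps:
m(S) = S/12 (m(S) = S*(1/12) = S/12)
m(-6)*(-13) - 114 = ((1/12)*(-6))*(-13) - 114 = -½*(-13) - 114 = 13/2 - 114 = -215/2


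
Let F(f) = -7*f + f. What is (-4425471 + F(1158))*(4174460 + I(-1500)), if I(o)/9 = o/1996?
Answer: -9232959994137135/499 ≈ -1.8503e+13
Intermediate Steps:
I(o) = 9*o/1996 (I(o) = 9*(o/1996) = 9*o/1996)
F(f) = -6*f
(-4425471 + F(1158))*(4174460 + I(-1500)) = (-4425471 - 6*1158)*(4174460 + (9/1996)*(-1500)) = (-4425471 - 6948)*(4174460 - 3375/499) = -4432419*2083052165/499 = -9232959994137135/499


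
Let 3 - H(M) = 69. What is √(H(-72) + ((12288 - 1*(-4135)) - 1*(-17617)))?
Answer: √33974 ≈ 184.32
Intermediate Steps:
H(M) = -66 (H(M) = 3 - 1*69 = 3 - 69 = -66)
√(H(-72) + ((12288 - 1*(-4135)) - 1*(-17617))) = √(-66 + ((12288 - 1*(-4135)) - 1*(-17617))) = √(-66 + ((12288 + 4135) + 17617)) = √(-66 + (16423 + 17617)) = √(-66 + 34040) = √33974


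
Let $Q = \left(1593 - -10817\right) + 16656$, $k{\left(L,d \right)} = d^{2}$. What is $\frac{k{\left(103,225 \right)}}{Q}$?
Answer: $\frac{50625}{29066} \approx 1.7417$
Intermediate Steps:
$Q = 29066$ ($Q = \left(1593 + \left(-4739 + 15556\right)\right) + 16656 = \left(1593 + 10817\right) + 16656 = 12410 + 16656 = 29066$)
$\frac{k{\left(103,225 \right)}}{Q} = \frac{225^{2}}{29066} = 50625 \cdot \frac{1}{29066} = \frac{50625}{29066}$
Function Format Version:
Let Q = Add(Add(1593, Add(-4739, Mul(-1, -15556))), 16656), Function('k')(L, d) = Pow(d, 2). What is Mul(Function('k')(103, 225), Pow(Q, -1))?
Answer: Rational(50625, 29066) ≈ 1.7417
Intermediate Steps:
Q = 29066 (Q = Add(Add(1593, Add(-4739, 15556)), 16656) = Add(Add(1593, 10817), 16656) = Add(12410, 16656) = 29066)
Mul(Function('k')(103, 225), Pow(Q, -1)) = Mul(Pow(225, 2), Pow(29066, -1)) = Mul(50625, Rational(1, 29066)) = Rational(50625, 29066)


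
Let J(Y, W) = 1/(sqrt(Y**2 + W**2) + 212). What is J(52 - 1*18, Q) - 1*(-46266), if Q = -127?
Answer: 1279671506/27659 - sqrt(17285)/27659 ≈ 46266.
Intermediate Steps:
J(Y, W) = 1/(212 + sqrt(W**2 + Y**2)) (J(Y, W) = 1/(sqrt(W**2 + Y**2) + 212) = 1/(212 + sqrt(W**2 + Y**2)))
J(52 - 1*18, Q) - 1*(-46266) = 1/(212 + sqrt((-127)**2 + (52 - 1*18)**2)) - 1*(-46266) = 1/(212 + sqrt(16129 + (52 - 18)**2)) + 46266 = 1/(212 + sqrt(16129 + 34**2)) + 46266 = 1/(212 + sqrt(16129 + 1156)) + 46266 = 1/(212 + sqrt(17285)) + 46266 = 46266 + 1/(212 + sqrt(17285))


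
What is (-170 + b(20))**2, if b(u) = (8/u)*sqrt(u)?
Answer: 144516/5 - 272*sqrt(5) ≈ 28295.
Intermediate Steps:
b(u) = 8/sqrt(u)
(-170 + b(20))**2 = (-170 + 8/sqrt(20))**2 = (-170 + 8*(sqrt(5)/10))**2 = (-170 + 4*sqrt(5)/5)**2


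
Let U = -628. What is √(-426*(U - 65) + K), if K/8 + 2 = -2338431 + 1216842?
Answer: I*√8677510 ≈ 2945.8*I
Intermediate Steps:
K = -8972728 (K = -16 + 8*(-2338431 + 1216842) = -16 + 8*(-1121589) = -16 - 8972712 = -8972728)
√(-426*(U - 65) + K) = √(-426*(-628 - 65) - 8972728) = √(-426*(-693) - 8972728) = √(295218 - 8972728) = √(-8677510) = I*√8677510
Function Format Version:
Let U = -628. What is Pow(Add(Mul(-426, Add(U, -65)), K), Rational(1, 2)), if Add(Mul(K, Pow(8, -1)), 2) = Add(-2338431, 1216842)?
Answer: Mul(I, Pow(8677510, Rational(1, 2))) ≈ Mul(2945.8, I)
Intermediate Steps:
K = -8972728 (K = Add(-16, Mul(8, Add(-2338431, 1216842))) = Add(-16, Mul(8, -1121589)) = Add(-16, -8972712) = -8972728)
Pow(Add(Mul(-426, Add(U, -65)), K), Rational(1, 2)) = Pow(Add(Mul(-426, Add(-628, -65)), -8972728), Rational(1, 2)) = Pow(Add(Mul(-426, -693), -8972728), Rational(1, 2)) = Pow(Add(295218, -8972728), Rational(1, 2)) = Pow(-8677510, Rational(1, 2)) = Mul(I, Pow(8677510, Rational(1, 2)))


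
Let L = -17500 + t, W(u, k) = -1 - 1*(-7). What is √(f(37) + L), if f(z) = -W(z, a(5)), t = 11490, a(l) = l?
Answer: 8*I*√94 ≈ 77.563*I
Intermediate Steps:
W(u, k) = 6 (W(u, k) = -1 + 7 = 6)
f(z) = -6 (f(z) = -1*6 = -6)
L = -6010 (L = -17500 + 11490 = -6010)
√(f(37) + L) = √(-6 - 6010) = √(-6016) = 8*I*√94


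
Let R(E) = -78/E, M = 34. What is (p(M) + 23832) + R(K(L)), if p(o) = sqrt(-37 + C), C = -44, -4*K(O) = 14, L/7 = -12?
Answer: 166980/7 + 9*I ≈ 23854.0 + 9.0*I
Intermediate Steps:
L = -84 (L = 7*(-12) = -84)
K(O) = -7/2 (K(O) = -1/4*14 = -7/2)
p(o) = 9*I (p(o) = sqrt(-37 - 44) = sqrt(-81) = 9*I)
(p(M) + 23832) + R(K(L)) = (9*I + 23832) - 78/(-7/2) = (23832 + 9*I) - 78*(-2/7) = (23832 + 9*I) + 156/7 = 166980/7 + 9*I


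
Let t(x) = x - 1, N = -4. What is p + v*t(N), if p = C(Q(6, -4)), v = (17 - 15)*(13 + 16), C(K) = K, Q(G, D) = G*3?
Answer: -272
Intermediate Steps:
Q(G, D) = 3*G
t(x) = -1 + x
v = 58 (v = 2*29 = 58)
p = 18 (p = 3*6 = 18)
p + v*t(N) = 18 + 58*(-1 - 4) = 18 + 58*(-5) = 18 - 290 = -272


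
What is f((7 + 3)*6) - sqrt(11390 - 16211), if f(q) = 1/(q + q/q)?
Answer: 1/61 - I*sqrt(4821) ≈ 0.016393 - 69.433*I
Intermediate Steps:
f(q) = 1/(1 + q) (f(q) = 1/(q + 1) = 1/(1 + q))
f((7 + 3)*6) - sqrt(11390 - 16211) = 1/(1 + (7 + 3)*6) - sqrt(11390 - 16211) = 1/(1 + 10*6) - sqrt(-4821) = 1/(1 + 60) - I*sqrt(4821) = 1/61 - I*sqrt(4821)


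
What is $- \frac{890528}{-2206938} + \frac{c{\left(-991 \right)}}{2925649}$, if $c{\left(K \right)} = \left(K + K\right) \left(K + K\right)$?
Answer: $\frac{5637469932292}{3228362976381} \approx 1.7462$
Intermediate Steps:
$c{\left(K \right)} = 4 K^{2}$ ($c{\left(K \right)} = 2 K 2 K = 4 K^{2}$)
$- \frac{890528}{-2206938} + \frac{c{\left(-991 \right)}}{2925649} = - \frac{890528}{-2206938} + \frac{4 \left(-991\right)^{2}}{2925649} = \left(-890528\right) \left(- \frac{1}{2206938}\right) + 4 \cdot 982081 \cdot \frac{1}{2925649} = \frac{445264}{1103469} + 3928324 \cdot \frac{1}{2925649} = \frac{445264}{1103469} + \frac{3928324}{2925649} = \frac{5637469932292}{3228362976381}$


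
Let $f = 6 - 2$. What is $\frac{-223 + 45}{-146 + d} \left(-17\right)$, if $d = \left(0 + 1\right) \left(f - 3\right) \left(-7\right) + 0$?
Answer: $- \frac{178}{9} \approx -19.778$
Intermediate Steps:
$f = 4$
$d = -7$ ($d = \left(0 + 1\right) \left(4 - 3\right) \left(-7\right) + 0 = 1 \cdot 1 \left(-7\right) + 0 = 1 \left(-7\right) + 0 = -7 + 0 = -7$)
$\frac{-223 + 45}{-146 + d} \left(-17\right) = \frac{-223 + 45}{-146 - 7} \left(-17\right) = - \frac{178}{-153} \left(-17\right) = \left(-178\right) \left(- \frac{1}{153}\right) \left(-17\right) = \frac{178}{153} \left(-17\right) = - \frac{178}{9}$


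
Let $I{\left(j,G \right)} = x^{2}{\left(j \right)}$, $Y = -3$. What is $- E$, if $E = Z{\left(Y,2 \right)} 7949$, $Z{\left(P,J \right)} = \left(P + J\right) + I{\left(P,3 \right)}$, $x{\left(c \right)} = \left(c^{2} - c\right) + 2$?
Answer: $-1550055$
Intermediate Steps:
$x{\left(c \right)} = 2 + c^{2} - c$
$I{\left(j,G \right)} = \left(2 + j^{2} - j\right)^{2}$
$Z{\left(P,J \right)} = J + P + \left(2 + P^{2} - P\right)^{2}$ ($Z{\left(P,J \right)} = \left(P + J\right) + \left(2 + P^{2} - P\right)^{2} = \left(J + P\right) + \left(2 + P^{2} - P\right)^{2} = J + P + \left(2 + P^{2} - P\right)^{2}$)
$E = 1550055$ ($E = \left(2 - 3 + \left(2 + \left(-3\right)^{2} - -3\right)^{2}\right) 7949 = \left(2 - 3 + \left(2 + 9 + 3\right)^{2}\right) 7949 = \left(2 - 3 + 14^{2}\right) 7949 = \left(2 - 3 + 196\right) 7949 = 195 \cdot 7949 = 1550055$)
$- E = \left(-1\right) 1550055 = -1550055$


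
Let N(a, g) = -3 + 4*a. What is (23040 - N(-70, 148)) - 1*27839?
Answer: -4516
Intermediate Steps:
(23040 - N(-70, 148)) - 1*27839 = (23040 - (-3 + 4*(-70))) - 1*27839 = (23040 - (-3 - 280)) - 27839 = (23040 - 1*(-283)) - 27839 = (23040 + 283) - 27839 = 23323 - 27839 = -4516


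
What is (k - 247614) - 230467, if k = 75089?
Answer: -402992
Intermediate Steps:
(k - 247614) - 230467 = (75089 - 247614) - 230467 = -172525 - 230467 = -402992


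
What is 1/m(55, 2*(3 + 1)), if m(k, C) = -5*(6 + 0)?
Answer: -1/30 ≈ -0.033333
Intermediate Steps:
m(k, C) = -30 (m(k, C) = -5*6 = -30)
1/m(55, 2*(3 + 1)) = 1/(-30) = -1/30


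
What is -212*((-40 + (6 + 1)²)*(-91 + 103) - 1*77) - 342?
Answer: -6914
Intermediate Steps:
-212*((-40 + (6 + 1)²)*(-91 + 103) - 1*77) - 342 = -212*((-40 + 7²)*12 - 77) - 342 = -212*((-40 + 49)*12 - 77) - 342 = -212*(9*12 - 77) - 342 = -212*(108 - 77) - 342 = -212*31 - 342 = -6572 - 342 = -6914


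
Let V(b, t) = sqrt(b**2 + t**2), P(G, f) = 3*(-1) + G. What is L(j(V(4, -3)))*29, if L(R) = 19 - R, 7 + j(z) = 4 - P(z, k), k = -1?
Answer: 696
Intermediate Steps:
P(G, f) = -3 + G
j(z) = -z (j(z) = -7 + (4 - (-3 + z)) = -7 + (4 + (3 - z)) = -7 + (7 - z) = -z)
L(j(V(4, -3)))*29 = (19 - (-1)*sqrt(4**2 + (-3)**2))*29 = (19 - (-1)*sqrt(16 + 9))*29 = (19 - (-1)*sqrt(25))*29 = (19 - (-1)*5)*29 = (19 - 1*(-5))*29 = (19 + 5)*29 = 24*29 = 696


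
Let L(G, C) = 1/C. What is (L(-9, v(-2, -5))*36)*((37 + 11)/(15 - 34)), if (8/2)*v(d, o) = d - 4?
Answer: 1152/19 ≈ 60.632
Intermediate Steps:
v(d, o) = -1 + d/4 (v(d, o) = (d - 4)/4 = (-4 + d)/4 = -1 + d/4)
(L(-9, v(-2, -5))*36)*((37 + 11)/(15 - 34)) = (36/(-1 + (¼)*(-2)))*((37 + 11)/(15 - 34)) = (36/(-1 - ½))*(48/(-19)) = (36/(-3/2))*(48*(-1/19)) = -⅔*36*(-48/19) = -24*(-48/19) = 1152/19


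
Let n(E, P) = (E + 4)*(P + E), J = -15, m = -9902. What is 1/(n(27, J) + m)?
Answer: -1/9530 ≈ -0.00010493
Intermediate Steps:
n(E, P) = (4 + E)*(E + P)
1/(n(27, J) + m) = 1/((27**2 + 4*27 + 4*(-15) + 27*(-15)) - 9902) = 1/((729 + 108 - 60 - 405) - 9902) = 1/(372 - 9902) = 1/(-9530) = -1/9530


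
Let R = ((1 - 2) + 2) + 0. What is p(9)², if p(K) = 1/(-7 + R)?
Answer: 1/36 ≈ 0.027778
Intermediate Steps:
R = 1 (R = (-1 + 2) + 0 = 1 + 0 = 1)
p(K) = -⅙ (p(K) = 1/(-7 + 1) = 1/(-6) = -⅙)
p(9)² = (-⅙)² = 1/36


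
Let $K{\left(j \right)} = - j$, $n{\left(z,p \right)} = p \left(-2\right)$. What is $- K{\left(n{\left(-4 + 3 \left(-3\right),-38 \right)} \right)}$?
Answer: $76$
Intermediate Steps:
$n{\left(z,p \right)} = - 2 p$
$- K{\left(n{\left(-4 + 3 \left(-3\right),-38 \right)} \right)} = - \left(-1\right) \left(\left(-2\right) \left(-38\right)\right) = - \left(-1\right) 76 = \left(-1\right) \left(-76\right) = 76$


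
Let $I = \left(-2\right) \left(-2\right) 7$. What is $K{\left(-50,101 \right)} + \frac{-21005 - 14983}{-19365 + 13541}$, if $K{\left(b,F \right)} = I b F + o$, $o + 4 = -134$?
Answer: $- \frac{206070331}{1456} \approx -1.4153 \cdot 10^{5}$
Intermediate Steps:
$I = 28$ ($I = 4 \cdot 7 = 28$)
$o = -138$ ($o = -4 - 134 = -138$)
$K{\left(b,F \right)} = -138 + 28 F b$ ($K{\left(b,F \right)} = 28 b F - 138 = 28 F b - 138 = -138 + 28 F b$)
$K{\left(-50,101 \right)} + \frac{-21005 - 14983}{-19365 + 13541} = \left(-138 + 28 \cdot 101 \left(-50\right)\right) + \frac{-21005 - 14983}{-19365 + 13541} = \left(-138 - 141400\right) - \frac{35988}{-5824} = -141538 - - \frac{8997}{1456} = -141538 + \frac{8997}{1456} = - \frac{206070331}{1456}$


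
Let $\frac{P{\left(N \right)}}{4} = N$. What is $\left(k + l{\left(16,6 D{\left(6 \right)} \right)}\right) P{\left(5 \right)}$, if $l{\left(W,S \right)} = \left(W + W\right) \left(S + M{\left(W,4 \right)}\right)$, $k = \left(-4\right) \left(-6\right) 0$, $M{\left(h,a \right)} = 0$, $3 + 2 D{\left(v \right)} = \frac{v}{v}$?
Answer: $-3840$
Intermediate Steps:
$D{\left(v \right)} = -1$ ($D{\left(v \right)} = - \frac{3}{2} + \frac{v \frac{1}{v}}{2} = - \frac{3}{2} + \frac{1}{2} \cdot 1 = - \frac{3}{2} + \frac{1}{2} = -1$)
$P{\left(N \right)} = 4 N$
$k = 0$ ($k = 24 \cdot 0 = 0$)
$l{\left(W,S \right)} = 2 S W$ ($l{\left(W,S \right)} = \left(W + W\right) \left(S + 0\right) = 2 W S = 2 S W$)
$\left(k + l{\left(16,6 D{\left(6 \right)} \right)}\right) P{\left(5 \right)} = \left(0 + 2 \cdot 6 \left(-1\right) 16\right) 4 \cdot 5 = \left(0 + 2 \left(-6\right) 16\right) 20 = \left(0 - 192\right) 20 = \left(-192\right) 20 = -3840$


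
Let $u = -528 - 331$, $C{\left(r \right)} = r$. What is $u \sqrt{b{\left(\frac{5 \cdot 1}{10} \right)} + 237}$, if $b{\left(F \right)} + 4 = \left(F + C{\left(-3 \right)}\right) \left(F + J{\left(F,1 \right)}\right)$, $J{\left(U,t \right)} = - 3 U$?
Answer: $- \frac{859 \sqrt{942}}{2} \approx -13182.0$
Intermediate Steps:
$b{\left(F \right)} = -4 - 2 F \left(-3 + F\right)$ ($b{\left(F \right)} = -4 + \left(F - 3\right) \left(F - 3 F\right) = -4 + \left(-3 + F\right) \left(- 2 F\right) = -4 - 2 F \left(-3 + F\right)$)
$u = -859$
$u \sqrt{b{\left(\frac{5 \cdot 1}{10} \right)} + 237} = - 859 \sqrt{\left(-4 - 2 \left(\frac{5 \cdot 1}{10}\right)^{2} + 6 \frac{5 \cdot 1}{10}\right) + 237} = - 859 \sqrt{\left(-4 - 2 \left(5 \cdot \frac{1}{10}\right)^{2} + 6 \cdot 5 \cdot \frac{1}{10}\right) + 237} = - 859 \sqrt{\left(-4 - \frac{2}{4} + 6 \cdot \frac{1}{2}\right) + 237} = - 859 \sqrt{\left(-4 - \frac{1}{2} + 3\right) + 237} = - 859 \sqrt{- \frac{3}{2} + 237} = - 859 \sqrt{\frac{471}{2}} = - 859 \frac{\sqrt{942}}{2} = - \frac{859 \sqrt{942}}{2}$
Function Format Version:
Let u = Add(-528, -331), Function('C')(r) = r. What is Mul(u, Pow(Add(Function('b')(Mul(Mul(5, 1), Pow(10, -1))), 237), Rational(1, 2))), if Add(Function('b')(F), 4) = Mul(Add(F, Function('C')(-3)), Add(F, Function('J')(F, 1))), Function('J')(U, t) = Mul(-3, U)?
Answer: Mul(Rational(-859, 2), Pow(942, Rational(1, 2))) ≈ -13182.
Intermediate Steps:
Function('b')(F) = Add(-4, Mul(-2, F, Add(-3, F))) (Function('b')(F) = Add(-4, Mul(Add(F, -3), Add(F, Mul(-3, F)))) = Add(-4, Mul(Add(-3, F), Mul(-2, F))) = Add(-4, Mul(-2, F, Add(-3, F))))
u = -859
Mul(u, Pow(Add(Function('b')(Mul(Mul(5, 1), Pow(10, -1))), 237), Rational(1, 2))) = Mul(-859, Pow(Add(Add(-4, Mul(-2, Pow(Mul(Mul(5, 1), Pow(10, -1)), 2)), Mul(6, Mul(Mul(5, 1), Pow(10, -1)))), 237), Rational(1, 2))) = Mul(-859, Pow(Add(Add(-4, Mul(-2, Pow(Mul(5, Rational(1, 10)), 2)), Mul(6, Mul(5, Rational(1, 10)))), 237), Rational(1, 2))) = Mul(-859, Pow(Add(Add(-4, Mul(-2, Pow(Rational(1, 2), 2)), Mul(6, Rational(1, 2))), 237), Rational(1, 2))) = Mul(-859, Pow(Add(Add(-4, Mul(-2, Rational(1, 4)), 3), 237), Rational(1, 2))) = Mul(-859, Pow(Add(Add(-4, Rational(-1, 2), 3), 237), Rational(1, 2))) = Mul(-859, Pow(Add(Rational(-3, 2), 237), Rational(1, 2))) = Mul(-859, Pow(Rational(471, 2), Rational(1, 2))) = Mul(-859, Mul(Rational(1, 2), Pow(942, Rational(1, 2)))) = Mul(Rational(-859, 2), Pow(942, Rational(1, 2)))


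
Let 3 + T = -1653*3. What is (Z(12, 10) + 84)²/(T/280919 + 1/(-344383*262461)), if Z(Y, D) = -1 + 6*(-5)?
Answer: -71324598748297054173/448500823046525 ≈ -1.5903e+5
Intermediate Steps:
T = -4962 (T = -3 - 1653*3 = -3 - 4959 = -4962)
Z(Y, D) = -31 (Z(Y, D) = -1 - 30 = -31)
(Z(12, 10) + 84)²/(T/280919 + 1/(-344383*262461)) = (-31 + 84)²/(-4962/280919 + 1/(-344383*262461)) = 53²/(-4962*1/280919 - 1/344383*1/262461) = 2809/(-4962/280919 - 1/90387106563) = 2809/(-448500823046525/25391455588571397) = 2809*(-25391455588571397/448500823046525) = -71324598748297054173/448500823046525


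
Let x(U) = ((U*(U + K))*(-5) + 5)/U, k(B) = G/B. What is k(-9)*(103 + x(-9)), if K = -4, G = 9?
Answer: -1507/9 ≈ -167.44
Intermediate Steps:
k(B) = 9/B
x(U) = (5 - 5*U*(-4 + U))/U (x(U) = ((U*(U - 4))*(-5) + 5)/U = ((U*(-4 + U))*(-5) + 5)/U = (-5*U*(-4 + U) + 5)/U = (5 - 5*U*(-4 + U))/U)
k(-9)*(103 + x(-9)) = (9/(-9))*(103 + (20 - 5*(-9) + 5/(-9))) = (9*(-⅑))*(103 + (20 + 45 + 5*(-⅑))) = -(103 + (20 + 45 - 5/9)) = -(103 + 580/9) = -1*1507/9 = -1507/9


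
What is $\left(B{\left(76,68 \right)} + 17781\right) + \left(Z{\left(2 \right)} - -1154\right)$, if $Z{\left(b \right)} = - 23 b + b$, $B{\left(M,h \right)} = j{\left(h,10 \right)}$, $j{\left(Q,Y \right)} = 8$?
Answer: $18899$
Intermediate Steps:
$B{\left(M,h \right)} = 8$
$Z{\left(b \right)} = - 22 b$
$\left(B{\left(76,68 \right)} + 17781\right) + \left(Z{\left(2 \right)} - -1154\right) = \left(8 + 17781\right) - -1110 = 17789 + \left(-44 + 1154\right) = 17789 + 1110 = 18899$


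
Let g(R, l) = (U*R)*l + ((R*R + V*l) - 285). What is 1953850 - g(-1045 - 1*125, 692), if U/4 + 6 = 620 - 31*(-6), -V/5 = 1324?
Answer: 2596014275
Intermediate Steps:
V = -6620 (V = -5*1324 = -6620)
U = 3200 (U = -24 + 4*(620 - 31*(-6)) = -24 + 4*(620 - 1*(-186)) = -24 + 4*(620 + 186) = -24 + 4*806 = -24 + 3224 = 3200)
g(R, l) = -285 + R² - 6620*l + 3200*R*l (g(R, l) = (3200*R)*l + ((R*R - 6620*l) - 285) = 3200*R*l + ((R² - 6620*l) - 285) = 3200*R*l + (-285 + R² - 6620*l) = -285 + R² - 6620*l + 3200*R*l)
1953850 - g(-1045 - 1*125, 692) = 1953850 - (-285 + (-1045 - 1*125)² - 6620*692 + 3200*(-1045 - 1*125)*692) = 1953850 - (-285 + (-1045 - 125)² - 4581040 + 3200*(-1045 - 125)*692) = 1953850 - (-285 + (-1170)² - 4581040 + 3200*(-1170)*692) = 1953850 - (-285 + 1368900 - 4581040 - 2590848000) = 1953850 - 1*(-2594060425) = 1953850 + 2594060425 = 2596014275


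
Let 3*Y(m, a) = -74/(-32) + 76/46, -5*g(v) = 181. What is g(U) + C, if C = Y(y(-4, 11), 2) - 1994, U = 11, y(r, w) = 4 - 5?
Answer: -11199409/5520 ≈ -2028.9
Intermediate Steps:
y(r, w) = -1
g(v) = -181/5 (g(v) = -⅕*181 = -181/5)
Y(m, a) = 1459/1104 (Y(m, a) = (-74/(-32) + 76/46)/3 = (-74*(-1/32) + 76*(1/46))/3 = (37/16 + 38/23)/3 = (⅓)*(1459/368) = 1459/1104)
C = -2199917/1104 (C = 1459/1104 - 1994 = -2199917/1104 ≈ -1992.7)
g(U) + C = -181/5 - 2199917/1104 = -11199409/5520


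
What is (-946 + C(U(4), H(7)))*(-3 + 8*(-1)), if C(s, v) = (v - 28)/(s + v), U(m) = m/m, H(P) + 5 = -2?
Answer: 62051/6 ≈ 10342.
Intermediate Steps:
H(P) = -7 (H(P) = -5 - 2 = -7)
U(m) = 1
C(s, v) = (-28 + v)/(s + v)
(-946 + C(U(4), H(7)))*(-3 + 8*(-1)) = (-946 + (-28 - 7)/(1 - 7))*(-3 + 8*(-1)) = (-946 - 35/(-6))*(-3 - 8) = (-946 - ⅙*(-35))*(-11) = (-946 + 35/6)*(-11) = -5641/6*(-11) = 62051/6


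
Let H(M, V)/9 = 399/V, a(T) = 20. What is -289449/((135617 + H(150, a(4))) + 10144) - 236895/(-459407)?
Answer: -656015401005/446974068359 ≈ -1.4677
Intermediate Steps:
H(M, V) = 3591/V (H(M, V) = 9*(399/V) = 3591/V)
-289449/((135617 + H(150, a(4))) + 10144) - 236895/(-459407) = -289449/((135617 + 3591/20) + 10144) - 236895/(-459407) = -289449/((135617 + 3591*(1/20)) + 10144) - 236895*(-1/459407) = -289449/((135617 + 3591/20) + 10144) + 236895/459407 = -289449/(2715931/20 + 10144) + 236895/459407 = -289449/2918811/20 + 236895/459407 = -289449*20/2918811 + 236895/459407 = -1929660/972937 + 236895/459407 = -656015401005/446974068359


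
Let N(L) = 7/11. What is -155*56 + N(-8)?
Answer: -95473/11 ≈ -8679.4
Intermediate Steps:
N(L) = 7/11 (N(L) = 7*(1/11) = 7/11)
-155*56 + N(-8) = -155*56 + 7/11 = -8680 + 7/11 = -95473/11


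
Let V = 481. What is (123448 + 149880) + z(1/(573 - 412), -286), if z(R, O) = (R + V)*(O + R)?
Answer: 3519118198/25921 ≈ 1.3576e+5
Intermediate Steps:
z(R, O) = (481 + R)*(O + R) (z(R, O) = (R + 481)*(O + R) = (481 + R)*(O + R))
(123448 + 149880) + z(1/(573 - 412), -286) = (123448 + 149880) + ((1/(573 - 412))² + 481*(-286) + 481/(573 - 412) - 286/(573 - 412)) = 273328 + ((1/161)² - 137566 + 481/161 - 286/161) = 273328 + ((1/161)² - 137566 + 481*(1/161) - 286*1/161) = 273328 + (1/25921 - 137566 + 481/161 - 286/161) = 273328 - 3565816890/25921 = 3519118198/25921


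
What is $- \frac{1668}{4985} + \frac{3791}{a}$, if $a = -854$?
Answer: $- \frac{20322607}{4257190} \approx -4.7737$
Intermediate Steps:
$- \frac{1668}{4985} + \frac{3791}{a} = - \frac{1668}{4985} + \frac{3791}{-854} = \left(-1668\right) \frac{1}{4985} + 3791 \left(- \frac{1}{854}\right) = - \frac{1668}{4985} - \frac{3791}{854} = - \frac{20322607}{4257190}$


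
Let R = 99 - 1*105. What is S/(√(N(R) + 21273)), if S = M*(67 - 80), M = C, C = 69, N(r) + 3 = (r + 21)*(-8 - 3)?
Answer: -299*√2345/2345 ≈ -6.1745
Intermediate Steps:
R = -6 (R = 99 - 105 = -6)
N(r) = -234 - 11*r (N(r) = -3 + (r + 21)*(-8 - 3) = -3 + (21 + r)*(-11) = -3 + (-231 - 11*r) = -234 - 11*r)
M = 69
S = -897 (S = 69*(67 - 80) = 69*(-13) = -897)
S/(√(N(R) + 21273)) = -897/√((-234 - 11*(-6)) + 21273) = -897/√((-234 + 66) + 21273) = -897/√(-168 + 21273) = -897*√2345/7035 = -299*√2345/2345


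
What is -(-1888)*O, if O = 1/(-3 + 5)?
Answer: 944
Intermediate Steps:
O = ½ (O = 1/2 = ½ ≈ 0.50000)
-(-1888)*O = -(-1888)/2 = -59*(-16) = 944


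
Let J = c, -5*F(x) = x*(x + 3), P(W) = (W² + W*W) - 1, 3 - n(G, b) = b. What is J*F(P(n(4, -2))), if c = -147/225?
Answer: 124852/375 ≈ 332.94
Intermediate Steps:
n(G, b) = 3 - b
c = -49/75 (c = -147*1/225 = -49/75 ≈ -0.65333)
P(W) = -1 + 2*W² (P(W) = (W² + W²) - 1 = 2*W² - 1 = -1 + 2*W²)
F(x) = -x*(3 + x)/5 (F(x) = -x*(x + 3)/5 = -x*(3 + x)/5)
J = -49/75 ≈ -0.65333
J*F(P(n(4, -2))) = -(-49)*(-1 + 2*(3 - 1*(-2))²)*(3 + (-1 + 2*(3 - 1*(-2))²))/375 = -(-49)*(-1 + 2*(3 + 2)²)*(3 + (-1 + 2*(3 + 2)²))/375 = -(-49)*(-1 + 2*5²)*(3 + (-1 + 2*5²))/375 = -(-49)*(-1 + 2*25)*(3 + (-1 + 2*25))/375 = -(-49)*(-1 + 50)*(3 + (-1 + 50))/375 = -(-49)*49*(3 + 49)/375 = -(-49)*49*52/375 = -49/75*(-2548/5) = 124852/375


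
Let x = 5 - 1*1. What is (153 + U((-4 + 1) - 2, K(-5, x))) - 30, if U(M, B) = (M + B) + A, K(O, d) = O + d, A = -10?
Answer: 107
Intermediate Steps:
x = 4 (x = 5 - 1 = 4)
U(M, B) = -10 + B + M (U(M, B) = (M + B) - 10 = (B + M) - 10 = -10 + B + M)
(153 + U((-4 + 1) - 2, K(-5, x))) - 30 = (153 + (-10 + (-5 + 4) + ((-4 + 1) - 2))) - 30 = (153 + (-10 - 1 + (-3 - 2))) - 30 = (153 + (-10 - 1 - 5)) - 30 = (153 - 16) - 30 = 137 - 30 = 107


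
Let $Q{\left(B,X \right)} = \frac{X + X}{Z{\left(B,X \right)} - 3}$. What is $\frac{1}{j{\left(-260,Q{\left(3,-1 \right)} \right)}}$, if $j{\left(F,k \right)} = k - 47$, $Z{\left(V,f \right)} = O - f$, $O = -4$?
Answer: $- \frac{3}{140} \approx -0.021429$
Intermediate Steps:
$Z{\left(V,f \right)} = -4 - f$
$Q{\left(B,X \right)} = \frac{2 X}{-7 - X}$ ($Q{\left(B,X \right)} = \frac{X + X}{\left(-4 - X\right) - 3} = \frac{2 X}{-7 - X}$)
$j{\left(F,k \right)} = -47 + k$ ($j{\left(F,k \right)} = k - 47 = -47 + k$)
$\frac{1}{j{\left(-260,Q{\left(3,-1 \right)} \right)}} = \frac{1}{-47 - - \frac{2}{7 - 1}} = \frac{1}{-47 - - \frac{2}{6}} = \frac{1}{-47 - \left(-2\right) \frac{1}{6}} = \frac{1}{-47 + \frac{1}{3}} = \frac{1}{- \frac{140}{3}} = - \frac{3}{140}$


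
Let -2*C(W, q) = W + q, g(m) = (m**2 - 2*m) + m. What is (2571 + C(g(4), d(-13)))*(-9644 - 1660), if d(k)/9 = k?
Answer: -29656044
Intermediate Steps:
d(k) = 9*k
g(m) = m**2 - m
C(W, q) = -W/2 - q/2 (C(W, q) = -(W + q)/2 = -W/2 - q/2)
(2571 + C(g(4), d(-13)))*(-9644 - 1660) = (2571 + (-2*(-1 + 4) - 9*(-13)/2))*(-9644 - 1660) = (2571 + (-2*3 - 1/2*(-117)))*(-11304) = (2571 + (-1/2*12 + 117/2))*(-11304) = (2571 + (-6 + 117/2))*(-11304) = (2571 + 105/2)*(-11304) = (5247/2)*(-11304) = -29656044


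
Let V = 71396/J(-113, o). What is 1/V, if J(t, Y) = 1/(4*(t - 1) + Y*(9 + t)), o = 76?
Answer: -1/596870560 ≈ -1.6754e-9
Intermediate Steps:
J(t, Y) = 1/(-4 + 4*t + Y*(9 + t)) (J(t, Y) = 1/(4*(-1 + t) + Y*(9 + t)) = 1/((-4 + 4*t) + Y*(9 + t)) = 1/(-4 + 4*t + Y*(9 + t)))
V = -596870560 (V = 71396/(1/(-4 + 4*(-113) + 9*76 + 76*(-113))) = 71396/(1/(-4 - 452 + 684 - 8588)) = 71396/(1/(-8360)) = 71396/(-1/8360) = 71396*(-8360) = -596870560)
1/V = 1/(-596870560) = -1/596870560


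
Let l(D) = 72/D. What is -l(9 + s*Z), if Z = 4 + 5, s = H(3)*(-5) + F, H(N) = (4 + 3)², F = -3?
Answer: 8/247 ≈ 0.032389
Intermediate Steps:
H(N) = 49 (H(N) = 7² = 49)
s = -248 (s = 49*(-5) - 3 = -245 - 3 = -248)
Z = 9
-l(9 + s*Z) = -72/(9 - 248*9) = -72/(9 - 2232) = -72/(-2223) = -72*(-1)/2223 = -1*(-8/247) = 8/247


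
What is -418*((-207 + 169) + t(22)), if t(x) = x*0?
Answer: 15884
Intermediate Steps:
t(x) = 0
-418*((-207 + 169) + t(22)) = -418*((-207 + 169) + 0) = -418*(-38 + 0) = -418*(-38) = 15884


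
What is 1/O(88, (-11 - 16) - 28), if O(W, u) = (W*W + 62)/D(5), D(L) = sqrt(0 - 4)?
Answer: I/3903 ≈ 0.00025621*I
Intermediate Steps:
D(L) = 2*I (D(L) = sqrt(-4) = 2*I)
O(W, u) = -I*(62 + W**2)/2 (O(W, u) = (W*W + 62)/((2*I)) = (W**2 + 62)*(-I/2) = (62 + W**2)*(-I/2) = -I*(62 + W**2)/2)
1/O(88, (-11 - 16) - 28) = 1/(I*(-62 - 1*88**2)/2) = 1/(I*(-62 - 1*7744)/2) = 1/(I*(-62 - 7744)/2) = 1/((1/2)*I*(-7806)) = 1/(-3903*I) = I/3903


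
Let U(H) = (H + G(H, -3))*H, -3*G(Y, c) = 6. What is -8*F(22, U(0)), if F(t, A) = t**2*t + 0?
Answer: -85184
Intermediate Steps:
G(Y, c) = -2 (G(Y, c) = -1/3*6 = -2)
U(H) = H*(-2 + H) (U(H) = (H - 2)*H = (-2 + H)*H = H*(-2 + H))
F(t, A) = t**3 (F(t, A) = t**3 + 0 = t**3)
-8*F(22, U(0)) = -8*22**3 = -8*10648 = -85184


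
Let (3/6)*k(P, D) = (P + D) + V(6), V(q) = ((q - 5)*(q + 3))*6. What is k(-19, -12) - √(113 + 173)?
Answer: 46 - √286 ≈ 29.088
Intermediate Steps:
V(q) = 6*(-5 + q)*(3 + q) (V(q) = ((-5 + q)*(3 + q))*6 = 6*(-5 + q)*(3 + q))
k(P, D) = 108 + 2*D + 2*P (k(P, D) = 2*((P + D) + (-90 - 12*6 + 6*6²)) = 2*((D + P) + (-90 - 72 + 6*36)) = 2*((D + P) + (-90 - 72 + 216)) = 2*((D + P) + 54) = 2*(54 + D + P) = 108 + 2*D + 2*P)
k(-19, -12) - √(113 + 173) = (108 + 2*(-12) + 2*(-19)) - √(113 + 173) = (108 - 24 - 38) - √286 = 46 - √286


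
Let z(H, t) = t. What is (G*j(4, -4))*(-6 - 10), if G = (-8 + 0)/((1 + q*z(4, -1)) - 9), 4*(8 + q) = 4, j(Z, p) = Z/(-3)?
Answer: 512/3 ≈ 170.67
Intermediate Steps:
j(Z, p) = -Z/3 (j(Z, p) = Z*(-1/3) = -Z/3)
q = -7 (q = -8 + (1/4)*4 = -8 + 1 = -7)
G = 8 (G = (-8 + 0)/((1 - 7*(-1)) - 9) = -8/((1 + 7) - 9) = -8/(8 - 9) = -8/(-1) = -8*(-1) = 8)
(G*j(4, -4))*(-6 - 10) = (8*(-1/3*4))*(-6 - 10) = (8*(-4/3))*(-16) = -32/3*(-16) = 512/3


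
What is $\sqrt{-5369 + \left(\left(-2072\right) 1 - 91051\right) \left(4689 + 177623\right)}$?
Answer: $i \sqrt{16977445745} \approx 1.303 \cdot 10^{5} i$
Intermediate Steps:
$\sqrt{-5369 + \left(\left(-2072\right) 1 - 91051\right) \left(4689 + 177623\right)} = \sqrt{-5369 + \left(-2072 - 91051\right) 182312} = \sqrt{-5369 - 16977440376} = \sqrt{-16977445745} = i \sqrt{16977445745}$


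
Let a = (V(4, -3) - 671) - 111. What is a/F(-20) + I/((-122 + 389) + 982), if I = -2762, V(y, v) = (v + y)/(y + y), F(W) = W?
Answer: 1474115/39968 ≈ 36.882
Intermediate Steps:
V(y, v) = (v + y)/(2*y) (V(y, v) = (v + y)/((2*y)) = (v + y)*(1/(2*y)) = (v + y)/(2*y))
a = -6255/8 (a = ((1/2)*(-3 + 4)/4 - 671) - 111 = ((1/2)*(1/4)*1 - 671) - 111 = (1/8 - 671) - 111 = -5367/8 - 111 = -6255/8 ≈ -781.88)
a/F(-20) + I/((-122 + 389) + 982) = -6255/8/(-20) - 2762/((-122 + 389) + 982) = -6255/8*(-1/20) - 2762/(267 + 982) = 1251/32 - 2762/1249 = 1474115/39968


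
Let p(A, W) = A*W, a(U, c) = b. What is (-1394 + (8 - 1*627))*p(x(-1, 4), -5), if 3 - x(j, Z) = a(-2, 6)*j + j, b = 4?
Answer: 80520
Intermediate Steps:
a(U, c) = 4
x(j, Z) = 3 - 5*j (x(j, Z) = 3 - (4*j + j) = 3 - 5*j)
(-1394 + (8 - 1*627))*p(x(-1, 4), -5) = (-1394 + (8 - 1*627))*((3 - 5*(-1))*(-5)) = (-1394 + (8 - 627))*((3 + 5)*(-5)) = (-1394 - 619)*(8*(-5)) = -2013*(-40) = 80520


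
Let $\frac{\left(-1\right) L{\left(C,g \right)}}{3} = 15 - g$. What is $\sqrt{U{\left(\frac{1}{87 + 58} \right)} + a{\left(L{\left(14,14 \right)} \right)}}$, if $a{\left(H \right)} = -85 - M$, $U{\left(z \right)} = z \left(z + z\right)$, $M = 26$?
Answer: $\frac{i \sqrt{2333773}}{145} \approx 10.536 i$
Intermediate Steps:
$U{\left(z \right)} = 2 z^{2}$ ($U{\left(z \right)} = z 2 z = 2 z^{2}$)
$L{\left(C,g \right)} = -45 + 3 g$ ($L{\left(C,g \right)} = - 3 \left(15 - g\right) = -45 + 3 g$)
$a{\left(H \right)} = -111$ ($a{\left(H \right)} = -85 - 26 = -111$)
$\sqrt{U{\left(\frac{1}{87 + 58} \right)} + a{\left(L{\left(14,14 \right)} \right)}} = \sqrt{2 \left(\frac{1}{87 + 58}\right)^{2} - 111} = \sqrt{2 \left(\frac{1}{145}\right)^{2} - 111} = \sqrt{\frac{2}{21025} - 111} = \sqrt{- \frac{2333773}{21025}} = \frac{i \sqrt{2333773}}{145}$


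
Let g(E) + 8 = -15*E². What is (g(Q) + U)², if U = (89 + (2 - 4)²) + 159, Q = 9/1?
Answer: 942841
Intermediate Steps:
Q = 9 (Q = 9*1 = 9)
g(E) = -8 - 15*E²
U = 252 (U = (89 + (-2)²) + 159 = (89 + 4) + 159 = 93 + 159 = 252)
(g(Q) + U)² = ((-8 - 15*9²) + 252)² = ((-8 - 15*81) + 252)² = ((-8 - 1215) + 252)² = (-1223 + 252)² = (-971)² = 942841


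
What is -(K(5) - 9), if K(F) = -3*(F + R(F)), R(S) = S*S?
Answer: 99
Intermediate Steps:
R(S) = S²
K(F) = -3*F - 3*F² (K(F) = -3*(F + F²) = -3*F - 3*F²)
-(K(5) - 9) = -(3*5*(-1 - 1*5) - 9) = -(3*5*(-1 - 5) - 9) = -(3*5*(-6) - 9) = -(-90 - 9) = -1*(-99) = 99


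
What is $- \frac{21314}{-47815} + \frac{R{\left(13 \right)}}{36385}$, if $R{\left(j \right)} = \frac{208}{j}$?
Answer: $\frac{155254986}{347949755} \approx 0.4462$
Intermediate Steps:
$- \frac{21314}{-47815} + \frac{R{\left(13 \right)}}{36385} = - \frac{21314}{-47815} + \frac{208 \cdot \frac{1}{13}}{36385} = \left(-21314\right) \left(- \frac{1}{47815}\right) + 208 \cdot \frac{1}{13} \cdot \frac{1}{36385} = \frac{21314}{47815} + 16 \cdot \frac{1}{36385} = \frac{21314}{47815} + \frac{16}{36385} = \frac{155254986}{347949755}$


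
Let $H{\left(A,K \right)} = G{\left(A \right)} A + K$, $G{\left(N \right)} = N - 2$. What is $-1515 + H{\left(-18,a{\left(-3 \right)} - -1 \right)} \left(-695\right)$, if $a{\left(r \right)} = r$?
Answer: $-250325$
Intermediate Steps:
$G{\left(N \right)} = -2 + N$
$H{\left(A,K \right)} = K + A \left(-2 + A\right)$ ($H{\left(A,K \right)} = \left(-2 + A\right) A + K = A \left(-2 + A\right) + K = K + A \left(-2 + A\right)$)
$-1515 + H{\left(-18,a{\left(-3 \right)} - -1 \right)} \left(-695\right) = -1515 + \left(\left(-3 - -1\right) - 18 \left(-2 - 18\right)\right) \left(-695\right) = -1515 + \left(\left(-3 + 1\right) - -360\right) \left(-695\right) = -1515 + \left(-2 + 360\right) \left(-695\right) = -1515 + 358 \left(-695\right) = -1515 - 248810 = -250325$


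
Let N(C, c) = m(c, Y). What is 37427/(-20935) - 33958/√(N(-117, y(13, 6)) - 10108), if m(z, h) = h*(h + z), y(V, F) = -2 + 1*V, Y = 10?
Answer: -37427/20935 + 16979*I*√202/707 ≈ -1.7878 + 341.33*I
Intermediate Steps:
y(V, F) = -2 + V
N(C, c) = 100 + 10*c (N(C, c) = 10*(10 + c) = 100 + 10*c)
37427/(-20935) - 33958/√(N(-117, y(13, 6)) - 10108) = 37427/(-20935) - 33958/√((100 + 10*(-2 + 13)) - 10108) = 37427*(-1/20935) - 33958/√((100 + 10*11) - 10108) = -37427/20935 - 33958/√((100 + 110) - 10108) = -37427/20935 - 33958/√(210 - 10108) = -37427/20935 - 33958*(-I*√202/1414) = -37427/20935 - (-16979)*I*√202/707 = -37427/20935 + 16979*I*√202/707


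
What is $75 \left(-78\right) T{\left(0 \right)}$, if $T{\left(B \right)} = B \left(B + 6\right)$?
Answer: $0$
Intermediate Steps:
$T{\left(B \right)} = B \left(6 + B\right)$
$75 \left(-78\right) T{\left(0 \right)} = 75 \left(-78\right) 0 \left(6 + 0\right) = - 5850 \cdot 0 \cdot 6 = \left(-5850\right) 0 = 0$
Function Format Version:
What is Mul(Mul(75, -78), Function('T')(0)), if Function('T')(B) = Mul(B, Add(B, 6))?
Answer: 0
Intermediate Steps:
Function('T')(B) = Mul(B, Add(6, B))
Mul(Mul(75, -78), Function('T')(0)) = Mul(Mul(75, -78), Mul(0, Add(6, 0))) = Mul(-5850, Mul(0, 6)) = Mul(-5850, 0) = 0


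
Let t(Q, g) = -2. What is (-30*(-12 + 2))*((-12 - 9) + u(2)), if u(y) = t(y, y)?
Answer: -6900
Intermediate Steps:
u(y) = -2
(-30*(-12 + 2))*((-12 - 9) + u(2)) = (-30*(-12 + 2))*((-12 - 9) - 2) = (-30*(-10))*(-21 - 2) = 300*(-23) = -6900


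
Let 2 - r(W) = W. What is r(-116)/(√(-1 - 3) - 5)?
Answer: -590/29 - 236*I/29 ≈ -20.345 - 8.1379*I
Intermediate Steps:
r(W) = 2 - W
r(-116)/(√(-1 - 3) - 5) = (2 - 1*(-116))/(√(-1 - 3) - 5) = (2 + 116)/(√(-4) - 5) = 118/(2*I - 5) = 118/(-5 + 2*I) = 118*((-5 - 2*I)/29) = 118*(-5 - 2*I)/29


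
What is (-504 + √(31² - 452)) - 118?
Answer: -622 + √509 ≈ -599.44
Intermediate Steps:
(-504 + √(31² - 452)) - 118 = (-504 + √(961 - 452)) - 118 = (-504 + √509) - 118 = -622 + √509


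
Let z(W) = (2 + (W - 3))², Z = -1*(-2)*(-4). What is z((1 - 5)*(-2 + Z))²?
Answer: 2313441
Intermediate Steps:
Z = -8 (Z = 2*(-4) = -8)
z(W) = (-1 + W)² (z(W) = (2 + (-3 + W))² = (-1 + W)²)
z((1 - 5)*(-2 + Z))² = ((-1 + (1 - 5)*(-2 - 8))²)² = ((-1 - 4*(-10))²)² = ((-1 + 40)²)² = (39²)² = 1521² = 2313441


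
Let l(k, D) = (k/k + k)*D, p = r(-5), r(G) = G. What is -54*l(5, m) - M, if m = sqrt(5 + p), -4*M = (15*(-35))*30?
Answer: -7875/2 ≈ -3937.5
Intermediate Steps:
M = 7875/2 (M = -15*(-35)*30/4 = -(-525)*30/4 = -1/4*(-15750) = 7875/2 ≈ 3937.5)
p = -5
m = 0 (m = sqrt(5 - 5) = sqrt(0) = 0)
l(k, D) = D*(1 + k) (l(k, D) = (1 + k)*D = D*(1 + k))
-54*l(5, m) - M = -0*(1 + 5) - 1*7875/2 = -0*6 - 7875/2 = -54*0 - 7875/2 = 0 - 7875/2 = -7875/2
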